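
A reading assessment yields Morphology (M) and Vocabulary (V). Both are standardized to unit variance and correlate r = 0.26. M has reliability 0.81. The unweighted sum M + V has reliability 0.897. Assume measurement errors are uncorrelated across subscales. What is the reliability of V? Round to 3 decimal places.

0.930

Var(M+V) = 2 + 2·0.26 = 2.520.
True-score variance = ρ_M + ρ_V + 2·0.26, so 0.897 = (0.81 + ρ_V + 0.52) / 2.520.
ρ_V = 0.897·2.520 − 0.81 − 0.52 = 0.930.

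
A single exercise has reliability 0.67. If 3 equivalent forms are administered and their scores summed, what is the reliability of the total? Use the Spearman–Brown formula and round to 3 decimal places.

0.859

ρ_k = kρ / (1 + (k−1)ρ) = 3·0.67 / (1 + 2·0.67) = 2.010 / 2.340 = 0.859.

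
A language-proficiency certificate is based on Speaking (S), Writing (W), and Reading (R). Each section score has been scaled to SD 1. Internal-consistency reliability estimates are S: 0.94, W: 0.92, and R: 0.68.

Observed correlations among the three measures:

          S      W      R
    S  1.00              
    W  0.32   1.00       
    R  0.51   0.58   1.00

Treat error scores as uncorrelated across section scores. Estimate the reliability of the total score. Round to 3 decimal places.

0.921

Var(S+W+R) = 3 + 2·[0.32 + 0.51 + 0.58] = 3 + 2.82 = 5.82.
Under uncorrelated errors the observed covariances equal the true-score covariances, so only the own-variance terms attenuate.
True-score variance = [0.94 + 0.92 + 0.68] + 2.82 = 2.54 + 2.82 = 5.36.
Reliability = 5.36 / 5.82 = 0.921.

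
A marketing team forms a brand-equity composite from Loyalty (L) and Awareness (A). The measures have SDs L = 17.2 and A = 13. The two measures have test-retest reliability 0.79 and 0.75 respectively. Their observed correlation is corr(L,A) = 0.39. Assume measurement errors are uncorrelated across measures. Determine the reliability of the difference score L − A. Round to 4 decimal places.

Var(L−A) = 17.2² + 13² − 2·17.2·13·0.39 = 464.84 − 174.408 = 290.432.
Under uncorrelated errors the observed covariances equal the true-score covariances, so only the own-variance terms attenuate.
True-score variance = [17.2²·0.79 + 13²·0.75] − 174.408 = 360.464 − 174.408 = 186.056.
Reliability = 186.056 / 290.432 = 0.6406.

0.6406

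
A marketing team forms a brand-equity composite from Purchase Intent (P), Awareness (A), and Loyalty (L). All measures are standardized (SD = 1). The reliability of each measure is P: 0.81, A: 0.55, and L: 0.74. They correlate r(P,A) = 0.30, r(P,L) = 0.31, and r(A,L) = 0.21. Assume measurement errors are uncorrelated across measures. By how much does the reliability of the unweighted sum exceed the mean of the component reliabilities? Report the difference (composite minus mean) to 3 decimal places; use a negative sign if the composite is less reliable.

0.106

Var(sum) = 3 + 1.64 = 4.64; true-score variance = 2.1 + 1.64 = 3.74; composite reliability = 0.8060.
Mean component reliability = 0.7000.
Difference = 0.8060 − 0.7000 = 0.106.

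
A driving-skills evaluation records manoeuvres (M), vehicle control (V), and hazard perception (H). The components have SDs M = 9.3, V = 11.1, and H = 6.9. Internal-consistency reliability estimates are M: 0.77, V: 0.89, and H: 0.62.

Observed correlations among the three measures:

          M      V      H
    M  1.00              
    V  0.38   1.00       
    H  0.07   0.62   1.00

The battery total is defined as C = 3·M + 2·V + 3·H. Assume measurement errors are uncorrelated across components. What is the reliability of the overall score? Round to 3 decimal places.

Var(C) = 3²·9.3² + 2²·11.1² + 3²·6.9² + 2·[6·9.3·11.1·0.38 + 9·9.3·6.9·0.07 + 6·11.1·6.9·0.62] = 1699.74 + 1121.41 = 2821.15.
With uncorrelated errors the cross-covariances are all true-score covariance, so they carry over unchanged; only the diagonal terms shrink to ρᵢσᵢ².
True-score variance = [3²·9.3²·0.77 + 2²·11.1²·0.89 + 3²·6.9²·0.62] + 1121.41 = 1303.67 + 1121.41 = 2425.08.
Reliability = 2425.08 / 2821.15 = 0.860.

0.860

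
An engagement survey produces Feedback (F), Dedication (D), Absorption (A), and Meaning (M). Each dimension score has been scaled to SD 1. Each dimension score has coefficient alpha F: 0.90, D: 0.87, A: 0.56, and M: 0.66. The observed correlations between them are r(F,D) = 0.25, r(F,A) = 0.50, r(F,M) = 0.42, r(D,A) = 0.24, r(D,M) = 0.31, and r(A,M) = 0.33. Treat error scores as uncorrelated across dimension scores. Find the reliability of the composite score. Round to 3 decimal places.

0.875

Var(F+D+A+M) = 4 + 2·[0.25 + 0.50 + 0.42 + 0.24 + 0.31 + 0.33] = 4 + 4.1 = 8.1.
Because errors are independent across components, Cov(Tᵢ,Tⱼ) = Cov(Xᵢ,Xⱼ); the off-diagonal part of the true-score variance is the same as above.
True-score variance = [0.90 + 0.87 + 0.56 + 0.66] + 4.1 = 2.99 + 4.1 = 7.09.
Reliability = 7.09 / 8.1 = 0.875.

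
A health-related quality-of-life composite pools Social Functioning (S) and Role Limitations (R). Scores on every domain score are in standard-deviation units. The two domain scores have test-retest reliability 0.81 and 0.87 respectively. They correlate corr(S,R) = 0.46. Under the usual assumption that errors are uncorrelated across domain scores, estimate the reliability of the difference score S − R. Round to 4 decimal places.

Var(S−R) = 1 + 1 − 2·0.46 = 2 − 0.92 = 1.08.
Because errors are independent across components, Cov(Tᵢ,Tⱼ) = Cov(Xᵢ,Xⱼ); the off-diagonal part of the true-score variance is the same as above.
True-score variance = [0.81 + 0.87] − 0.92 = 1.68 − 0.92 = 0.76.
Reliability = 0.76 / 1.08 = 0.7037.

0.7037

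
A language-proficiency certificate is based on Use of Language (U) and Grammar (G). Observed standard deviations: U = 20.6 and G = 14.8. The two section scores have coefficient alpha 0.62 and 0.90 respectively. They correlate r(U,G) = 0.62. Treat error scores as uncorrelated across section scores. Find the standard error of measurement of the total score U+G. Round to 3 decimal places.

Var(total) = 643.4 + 378.051 = 1021.45.
True-score variance = 460.239 + 378.051 = 838.29, so reliability = 0.8207.
Error variance = 1021.45 − 838.29 = 183.161; SEM = √183.161 = 13.534.

13.534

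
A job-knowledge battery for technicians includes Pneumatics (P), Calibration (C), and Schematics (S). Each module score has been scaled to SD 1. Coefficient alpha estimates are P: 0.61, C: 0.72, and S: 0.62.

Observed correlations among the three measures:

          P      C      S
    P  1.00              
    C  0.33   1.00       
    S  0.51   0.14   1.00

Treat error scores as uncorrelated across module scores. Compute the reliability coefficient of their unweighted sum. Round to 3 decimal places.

Var(P+C+S) = 3 + 2·[0.33 + 0.51 + 0.14] = 3 + 1.96 = 4.96.
Because errors are independent across components, Cov(Tᵢ,Tⱼ) = Cov(Xᵢ,Xⱼ); the off-diagonal part of the true-score variance is the same as above.
True-score variance = [0.61 + 0.72 + 0.62] + 1.96 = 1.95 + 1.96 = 3.91.
Reliability = 3.91 / 4.96 = 0.788.

0.788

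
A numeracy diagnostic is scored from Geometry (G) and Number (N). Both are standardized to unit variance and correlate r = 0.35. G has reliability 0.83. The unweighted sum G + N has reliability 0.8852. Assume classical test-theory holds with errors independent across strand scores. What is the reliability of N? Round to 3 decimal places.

0.860

Var(G+N) = 2 + 2·0.35 = 2.700.
True-score variance = ρ_G + ρ_N + 2·0.35, so 0.8852 = (0.83 + ρ_N + 0.70) / 2.700.
ρ_N = 0.8852·2.700 − 0.83 − 0.70 = 0.860.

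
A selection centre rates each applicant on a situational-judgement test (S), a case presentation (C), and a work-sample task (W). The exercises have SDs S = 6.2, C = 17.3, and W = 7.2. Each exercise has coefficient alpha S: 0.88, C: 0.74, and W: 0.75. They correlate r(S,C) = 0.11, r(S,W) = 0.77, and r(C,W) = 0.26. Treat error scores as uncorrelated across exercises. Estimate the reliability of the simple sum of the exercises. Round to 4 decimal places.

0.8255

Var(S+C+W) = 6.2² + 17.3² + 7.2² + 2·[6.2·17.3·0.11 + 6.2·7.2·0.77 + 17.3·7.2·0.26] = 389.57 + 157.114 = 546.684.
Under uncorrelated errors the observed covariances equal the true-score covariances, so only the own-variance terms attenuate.
True-score variance = [6.2²·0.88 + 17.3²·0.74 + 7.2²·0.75] + 157.114 = 294.182 + 157.114 = 451.296.
Reliability = 451.296 / 546.684 = 0.8255.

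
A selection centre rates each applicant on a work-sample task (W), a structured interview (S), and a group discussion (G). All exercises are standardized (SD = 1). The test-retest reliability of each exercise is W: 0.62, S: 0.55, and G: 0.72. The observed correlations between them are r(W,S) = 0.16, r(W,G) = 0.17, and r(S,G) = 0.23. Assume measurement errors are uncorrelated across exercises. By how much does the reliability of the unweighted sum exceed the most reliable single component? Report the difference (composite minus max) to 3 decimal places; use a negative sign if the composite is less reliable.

Var(sum) = 3 + 1.12 = 4.12; true-score variance = 1.89 + 1.12 = 3.01; composite reliability = 0.7306.
Max component reliability = 0.7200.
Difference = 0.7306 − 0.7200 = 0.011.

0.011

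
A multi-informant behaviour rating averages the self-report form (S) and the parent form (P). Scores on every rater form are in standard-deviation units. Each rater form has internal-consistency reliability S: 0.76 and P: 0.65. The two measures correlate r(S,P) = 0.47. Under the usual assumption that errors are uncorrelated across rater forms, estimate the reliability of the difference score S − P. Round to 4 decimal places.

Var(S−P) = 1 + 1 − 2·0.47 = 2 − 0.94 = 1.06.
Because errors are independent across components, Cov(Tᵢ,Tⱼ) = Cov(Xᵢ,Xⱼ); the off-diagonal part of the true-score variance is the same as above.
True-score variance = [0.76 + 0.65] − 0.94 = 1.41 − 0.94 = 0.47.
Reliability = 0.47 / 1.06 = 0.4434.

0.4434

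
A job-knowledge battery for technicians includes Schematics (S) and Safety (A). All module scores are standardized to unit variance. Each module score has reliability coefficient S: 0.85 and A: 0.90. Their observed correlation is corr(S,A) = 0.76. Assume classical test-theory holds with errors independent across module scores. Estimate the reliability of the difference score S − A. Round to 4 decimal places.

0.4792

Var(S−A) = 1 + 1 − 2·0.76 = 2 − 1.52 = 0.48.
With uncorrelated errors the cross-covariances are all true-score covariance, so they carry over unchanged; only the diagonal terms shrink to ρᵢσᵢ².
True-score variance = [0.85 + 0.90] − 1.52 = 1.75 − 1.52 = 0.23.
Reliability = 0.23 / 0.48 = 0.4792.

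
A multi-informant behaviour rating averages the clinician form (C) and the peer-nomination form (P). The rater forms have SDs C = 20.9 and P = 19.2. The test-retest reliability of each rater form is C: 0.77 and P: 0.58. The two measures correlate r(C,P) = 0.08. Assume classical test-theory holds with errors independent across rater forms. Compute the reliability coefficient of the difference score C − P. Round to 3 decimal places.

Var(C−P) = 20.9² + 19.2² − 2·20.9·19.2·0.08 = 805.45 − 64.2048 = 741.245.
With uncorrelated errors the cross-covariances are all true-score covariance, so they carry over unchanged; only the diagonal terms shrink to ρᵢσᵢ².
True-score variance = [20.9²·0.77 + 19.2²·0.58] − 64.2048 = 550.155 − 64.2048 = 485.95.
Reliability = 485.95 / 741.245 = 0.656.

0.656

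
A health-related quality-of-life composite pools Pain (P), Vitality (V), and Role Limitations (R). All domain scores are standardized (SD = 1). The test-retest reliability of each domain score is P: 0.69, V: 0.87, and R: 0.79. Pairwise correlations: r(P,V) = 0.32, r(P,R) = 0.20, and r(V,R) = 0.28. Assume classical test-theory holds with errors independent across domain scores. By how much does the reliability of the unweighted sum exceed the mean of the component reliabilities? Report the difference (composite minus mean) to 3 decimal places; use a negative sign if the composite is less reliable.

0.075

Var(sum) = 3 + 1.6 = 4.6; true-score variance = 2.35 + 1.6 = 3.95; composite reliability = 0.8587.
Mean component reliability = 0.7833.
Difference = 0.8587 − 0.7833 = 0.075.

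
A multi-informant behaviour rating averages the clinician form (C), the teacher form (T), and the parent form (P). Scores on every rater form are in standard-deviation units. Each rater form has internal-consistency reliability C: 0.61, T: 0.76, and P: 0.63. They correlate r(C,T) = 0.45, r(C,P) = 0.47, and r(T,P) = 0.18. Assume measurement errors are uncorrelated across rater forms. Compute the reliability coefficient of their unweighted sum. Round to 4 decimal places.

0.8077

Var(C+T+P) = 3 + 2·[0.45 + 0.47 + 0.18] = 3 + 2.2 = 5.2.
Because errors are independent across components, Cov(Tᵢ,Tⱼ) = Cov(Xᵢ,Xⱼ); the off-diagonal part of the true-score variance is the same as above.
True-score variance = [0.61 + 0.76 + 0.63] + 2.2 = 2 + 2.2 = 4.2.
Reliability = 4.2 / 5.2 = 0.8077.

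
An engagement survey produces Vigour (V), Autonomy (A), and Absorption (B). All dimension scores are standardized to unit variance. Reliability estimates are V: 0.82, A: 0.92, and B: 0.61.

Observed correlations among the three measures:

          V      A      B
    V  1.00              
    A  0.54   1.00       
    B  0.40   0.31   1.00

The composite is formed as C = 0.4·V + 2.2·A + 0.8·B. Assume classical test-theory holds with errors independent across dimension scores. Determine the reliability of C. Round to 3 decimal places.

Var(C) = 0.4² + 2.2² + 0.8² + 2·[0.88·0.54 + 0.32·0.40 + 1.76·0.31] = 5.64 + 2.2976 = 7.9376.
With uncorrelated errors the cross-covariances are all true-score covariance, so they carry over unchanged; only the diagonal terms shrink to ρᵢσᵢ².
True-score variance = [0.4²·0.82 + 2.2²·0.92 + 0.8²·0.61] + 2.2976 = 4.9744 + 2.2976 = 7.272.
Reliability = 7.272 / 7.9376 = 0.916.

0.916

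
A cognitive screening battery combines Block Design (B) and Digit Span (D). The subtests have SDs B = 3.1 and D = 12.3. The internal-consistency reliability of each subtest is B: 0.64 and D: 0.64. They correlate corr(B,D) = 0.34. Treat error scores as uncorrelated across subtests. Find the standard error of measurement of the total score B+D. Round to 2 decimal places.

Var(total) = 160.9 + 25.9284 = 186.828.
True-score variance = 102.976 + 25.9284 = 128.904, so reliability = 0.6900.
Error variance = 186.828 − 128.904 = 57.924; SEM = √57.924 = 7.61.

7.61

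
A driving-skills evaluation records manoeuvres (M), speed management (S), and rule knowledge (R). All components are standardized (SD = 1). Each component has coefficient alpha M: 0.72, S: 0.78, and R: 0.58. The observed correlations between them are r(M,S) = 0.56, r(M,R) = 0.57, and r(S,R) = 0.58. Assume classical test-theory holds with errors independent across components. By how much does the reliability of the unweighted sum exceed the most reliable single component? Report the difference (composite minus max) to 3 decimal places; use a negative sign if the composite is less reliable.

Var(sum) = 3 + 3.42 = 6.42; true-score variance = 2.08 + 3.42 = 5.5; composite reliability = 0.8567.
Max component reliability = 0.7800.
Difference = 0.8567 − 0.7800 = 0.077.

0.077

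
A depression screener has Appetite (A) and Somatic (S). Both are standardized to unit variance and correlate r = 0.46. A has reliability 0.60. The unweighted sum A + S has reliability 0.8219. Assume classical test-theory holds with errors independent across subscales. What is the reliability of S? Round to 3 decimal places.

Var(A+S) = 2 + 2·0.46 = 2.920.
True-score variance = ρ_A + ρ_S + 2·0.46, so 0.8219 = (0.60 + ρ_S + 0.92) / 2.920.
ρ_S = 0.8219·2.920 − 0.60 − 0.92 = 0.880.

0.880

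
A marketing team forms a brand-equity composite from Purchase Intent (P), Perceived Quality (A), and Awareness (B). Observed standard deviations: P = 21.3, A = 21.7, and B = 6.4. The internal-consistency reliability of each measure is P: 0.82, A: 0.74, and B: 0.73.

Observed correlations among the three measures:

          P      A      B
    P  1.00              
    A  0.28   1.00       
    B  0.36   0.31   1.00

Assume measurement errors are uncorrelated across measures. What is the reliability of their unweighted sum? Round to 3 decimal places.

Var(P+A+B) = 21.3² + 21.7² + 6.4² + 2·[21.3·21.7·0.28 + 21.3·6.4·0.36 + 21.7·6.4·0.31] = 965.54 + 443.094 = 1408.63.
With uncorrelated errors the cross-covariances are all true-score covariance, so they carry over unchanged; only the diagonal terms shrink to ρᵢσᵢ².
True-score variance = [21.3²·0.82 + 21.7²·0.74 + 6.4²·0.73] + 443.094 = 750.385 + 443.094 = 1193.48.
Reliability = 1193.48 / 1408.63 = 0.847.

0.847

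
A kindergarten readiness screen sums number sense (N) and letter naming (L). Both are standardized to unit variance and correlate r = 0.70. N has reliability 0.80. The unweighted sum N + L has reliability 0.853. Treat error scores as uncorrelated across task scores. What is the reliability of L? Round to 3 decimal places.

0.700

Var(N+L) = 2 + 2·0.70 = 3.400.
True-score variance = ρ_N + ρ_L + 2·0.70, so 0.853 = (0.80 + ρ_L + 1.40) / 3.400.
ρ_L = 0.853·3.400 − 0.80 − 1.40 = 0.700.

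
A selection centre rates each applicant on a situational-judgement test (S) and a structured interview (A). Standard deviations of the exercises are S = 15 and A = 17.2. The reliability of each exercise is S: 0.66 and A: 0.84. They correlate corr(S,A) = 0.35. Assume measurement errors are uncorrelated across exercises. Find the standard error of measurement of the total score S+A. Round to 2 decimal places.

11.13

Var(total) = 520.84 + 180.6 = 701.44.
True-score variance = 397.006 + 180.6 = 577.606, so reliability = 0.8235.
Error variance = 701.44 − 577.606 = 123.834; SEM = √123.834 = 11.13.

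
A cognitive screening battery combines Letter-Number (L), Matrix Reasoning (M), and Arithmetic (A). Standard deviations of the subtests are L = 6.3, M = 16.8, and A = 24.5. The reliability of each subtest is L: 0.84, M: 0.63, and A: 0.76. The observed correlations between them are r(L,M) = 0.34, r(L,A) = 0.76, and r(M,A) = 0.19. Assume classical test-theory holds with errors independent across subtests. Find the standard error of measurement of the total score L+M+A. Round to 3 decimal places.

Var(total) = 922.18 + 462.991 = 1385.17.
True-score variance = 667.341 + 462.991 = 1130.33, so reliability = 0.8160.
Error variance = 1385.17 − 1130.33 = 254.839; SEM = √254.839 = 15.964.

15.964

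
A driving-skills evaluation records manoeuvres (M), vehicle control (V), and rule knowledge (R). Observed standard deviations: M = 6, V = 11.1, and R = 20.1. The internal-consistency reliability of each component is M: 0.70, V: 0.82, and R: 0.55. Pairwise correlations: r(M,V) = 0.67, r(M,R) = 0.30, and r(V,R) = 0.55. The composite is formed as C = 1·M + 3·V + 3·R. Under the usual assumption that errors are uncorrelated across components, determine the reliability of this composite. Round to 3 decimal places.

Var(C) = 6² + 3²·11.1² + 3²·20.1² + 2·[3·6·11.1·0.67 + 3·6·20.1·0.30 + 9·11.1·20.1·0.55] = 4780.98 + 2693.6 = 7474.58.
Under uncorrelated errors the observed covariances equal the true-score covariances, so only the own-variance terms attenuate.
True-score variance = [6²·0.70 + 3²·11.1²·0.82 + 3²·20.1²·0.55] + 2693.6 = 2934.34 + 2693.6 = 5627.94.
Reliability = 5627.94 / 7474.58 = 0.753.

0.753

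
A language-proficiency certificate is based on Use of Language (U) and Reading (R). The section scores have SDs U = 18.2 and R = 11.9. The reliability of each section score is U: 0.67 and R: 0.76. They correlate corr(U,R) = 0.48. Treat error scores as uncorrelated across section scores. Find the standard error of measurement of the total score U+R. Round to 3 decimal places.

Var(total) = 472.85 + 207.917 = 680.767.
True-score variance = 329.554 + 207.917 = 537.471, so reliability = 0.7895.
Error variance = 680.767 − 537.471 = 143.296; SEM = √143.296 = 11.971.

11.971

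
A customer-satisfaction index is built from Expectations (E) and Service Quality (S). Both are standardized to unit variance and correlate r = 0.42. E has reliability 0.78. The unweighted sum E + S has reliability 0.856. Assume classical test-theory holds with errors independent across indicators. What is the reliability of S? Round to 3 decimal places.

Var(E+S) = 2 + 2·0.42 = 2.840.
True-score variance = ρ_E + ρ_S + 2·0.42, so 0.856 = (0.78 + ρ_S + 0.84) / 2.840.
ρ_S = 0.856·2.840 − 0.78 − 0.84 = 0.811.

0.811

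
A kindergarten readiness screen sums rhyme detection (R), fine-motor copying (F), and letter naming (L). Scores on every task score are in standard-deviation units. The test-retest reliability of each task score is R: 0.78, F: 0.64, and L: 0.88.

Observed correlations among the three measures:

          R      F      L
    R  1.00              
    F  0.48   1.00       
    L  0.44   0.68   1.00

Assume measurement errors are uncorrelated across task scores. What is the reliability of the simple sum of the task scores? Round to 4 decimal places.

Var(R+F+L) = 3 + 2·[0.48 + 0.44 + 0.68] = 3 + 3.2 = 6.2.
With uncorrelated errors the cross-covariances are all true-score covariance, so they carry over unchanged; only the diagonal terms shrink to ρᵢσᵢ².
True-score variance = [0.78 + 0.64 + 0.88] + 3.2 = 2.3 + 3.2 = 5.5.
Reliability = 5.5 / 6.2 = 0.8871.

0.8871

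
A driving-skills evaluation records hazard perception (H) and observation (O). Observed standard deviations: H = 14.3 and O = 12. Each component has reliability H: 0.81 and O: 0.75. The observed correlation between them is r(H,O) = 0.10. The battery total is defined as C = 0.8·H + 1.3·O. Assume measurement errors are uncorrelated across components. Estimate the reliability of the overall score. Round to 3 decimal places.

Var(C) = 0.8²·14.3² + 1.3²·12² + 2·[1.04·14.3·12·0.10] = 374.234 + 35.6928 = 409.926.
Under uncorrelated errors the observed covariances equal the true-score covariances, so only the own-variance terms attenuate.
True-score variance = [0.8²·14.3²·0.81 + 1.3²·12²·0.75] + 35.6928 = 288.528 + 35.6928 = 324.22.
Reliability = 324.22 / 409.926 = 0.791.

0.791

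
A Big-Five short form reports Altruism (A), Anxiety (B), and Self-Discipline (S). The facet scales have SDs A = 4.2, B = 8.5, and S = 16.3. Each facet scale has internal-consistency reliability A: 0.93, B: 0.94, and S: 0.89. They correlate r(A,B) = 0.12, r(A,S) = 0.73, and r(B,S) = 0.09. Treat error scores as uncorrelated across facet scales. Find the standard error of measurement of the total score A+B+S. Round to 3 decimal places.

Var(total) = 355.58 + 133.459 = 489.039.
True-score variance = 320.784 + 133.459 = 454.243, so reliability = 0.9288.
Error variance = 489.039 − 454.243 = 34.7957; SEM = √34.7957 = 5.899.

5.899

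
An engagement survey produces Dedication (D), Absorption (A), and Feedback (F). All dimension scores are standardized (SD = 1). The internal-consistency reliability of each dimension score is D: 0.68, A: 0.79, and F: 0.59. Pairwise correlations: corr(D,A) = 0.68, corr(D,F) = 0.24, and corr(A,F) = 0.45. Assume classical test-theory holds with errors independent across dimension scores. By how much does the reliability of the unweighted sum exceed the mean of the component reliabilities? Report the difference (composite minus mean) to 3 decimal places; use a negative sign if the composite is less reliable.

Var(sum) = 3 + 2.74 = 5.74; true-score variance = 2.06 + 2.74 = 4.8; composite reliability = 0.8362.
Mean component reliability = 0.6867.
Difference = 0.8362 − 0.6867 = 0.150.

0.150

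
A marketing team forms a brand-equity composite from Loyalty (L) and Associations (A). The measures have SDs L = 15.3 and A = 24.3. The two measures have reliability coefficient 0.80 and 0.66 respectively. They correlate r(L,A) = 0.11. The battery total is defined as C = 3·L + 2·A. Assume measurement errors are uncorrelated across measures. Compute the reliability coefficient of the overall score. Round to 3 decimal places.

0.753

Var(C) = 3²·15.3² + 2²·24.3² + 2·[6·15.3·24.3·0.11] = 4468.77 + 490.763 = 4959.53.
Because errors are independent across components, Cov(Tᵢ,Tⱼ) = Cov(Xᵢ,Xⱼ); the off-diagonal part of the true-score variance is the same as above.
True-score variance = [3²·15.3²·0.80 + 2²·24.3²·0.66] + 490.763 = 3244.34 + 490.763 = 3735.1.
Reliability = 3735.1 / 4959.53 = 0.753.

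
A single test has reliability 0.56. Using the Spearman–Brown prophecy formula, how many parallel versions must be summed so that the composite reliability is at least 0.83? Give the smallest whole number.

4

k ≥ ρ*(1−ρ₁)/(ρ₁(1−ρ*)) = 0.83·0.44 / (0.56·0.17) = 3.836.
Smallest integer k = 4.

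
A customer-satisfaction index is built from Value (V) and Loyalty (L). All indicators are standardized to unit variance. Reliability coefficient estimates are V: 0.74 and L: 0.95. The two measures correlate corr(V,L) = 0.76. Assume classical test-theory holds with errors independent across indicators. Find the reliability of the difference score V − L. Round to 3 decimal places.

Var(V−L) = 1 + 1 − 2·0.76 = 2 − 1.52 = 0.48.
Because errors are independent across components, Cov(Tᵢ,Tⱼ) = Cov(Xᵢ,Xⱼ); the off-diagonal part of the true-score variance is the same as above.
True-score variance = [0.74 + 0.95] − 1.52 = 1.69 − 1.52 = 0.17.
Reliability = 0.17 / 0.48 = 0.354.

0.354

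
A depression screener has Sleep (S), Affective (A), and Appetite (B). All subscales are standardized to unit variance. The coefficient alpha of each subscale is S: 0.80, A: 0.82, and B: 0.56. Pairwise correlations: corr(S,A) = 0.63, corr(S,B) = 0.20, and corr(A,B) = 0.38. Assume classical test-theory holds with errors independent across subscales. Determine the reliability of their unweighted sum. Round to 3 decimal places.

0.849

Var(S+A+B) = 3 + 2·[0.63 + 0.20 + 0.38] = 3 + 2.42 = 5.42.
With uncorrelated errors the cross-covariances are all true-score covariance, so they carry over unchanged; only the diagonal terms shrink to ρᵢσᵢ².
True-score variance = [0.80 + 0.82 + 0.56] + 2.42 = 2.18 + 2.42 = 4.6.
Reliability = 4.6 / 5.42 = 0.849.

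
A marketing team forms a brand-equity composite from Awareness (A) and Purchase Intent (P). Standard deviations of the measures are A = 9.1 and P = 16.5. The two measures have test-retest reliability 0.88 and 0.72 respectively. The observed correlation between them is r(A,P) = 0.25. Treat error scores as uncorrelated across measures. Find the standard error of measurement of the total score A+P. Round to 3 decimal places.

Var(total) = 355.06 + 75.075 = 430.135.
True-score variance = 268.893 + 75.075 = 343.968, so reliability = 0.7997.
Error variance = 430.135 − 343.968 = 86.1672; SEM = √86.1672 = 9.283.

9.283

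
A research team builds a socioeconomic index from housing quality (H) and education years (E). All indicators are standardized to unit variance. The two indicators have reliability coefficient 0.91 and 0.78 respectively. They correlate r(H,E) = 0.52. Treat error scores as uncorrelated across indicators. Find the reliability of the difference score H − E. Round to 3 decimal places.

Var(H−E) = 1 + 1 − 2·0.52 = 2 − 1.04 = 0.96.
With uncorrelated errors the cross-covariances are all true-score covariance, so they carry over unchanged; only the diagonal terms shrink to ρᵢσᵢ².
True-score variance = [0.91 + 0.78] − 1.04 = 1.69 − 1.04 = 0.65.
Reliability = 0.65 / 0.96 = 0.677.

0.677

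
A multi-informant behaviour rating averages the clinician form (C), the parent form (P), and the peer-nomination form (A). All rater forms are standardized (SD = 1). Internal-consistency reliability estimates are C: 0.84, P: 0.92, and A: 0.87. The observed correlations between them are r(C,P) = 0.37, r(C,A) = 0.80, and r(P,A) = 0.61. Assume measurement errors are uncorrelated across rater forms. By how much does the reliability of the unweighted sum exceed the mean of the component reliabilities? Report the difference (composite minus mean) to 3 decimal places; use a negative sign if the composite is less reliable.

0.067

Var(sum) = 3 + 3.56 = 6.56; true-score variance = 2.63 + 3.56 = 6.19; composite reliability = 0.9436.
Mean component reliability = 0.8767.
Difference = 0.9436 − 0.8767 = 0.067.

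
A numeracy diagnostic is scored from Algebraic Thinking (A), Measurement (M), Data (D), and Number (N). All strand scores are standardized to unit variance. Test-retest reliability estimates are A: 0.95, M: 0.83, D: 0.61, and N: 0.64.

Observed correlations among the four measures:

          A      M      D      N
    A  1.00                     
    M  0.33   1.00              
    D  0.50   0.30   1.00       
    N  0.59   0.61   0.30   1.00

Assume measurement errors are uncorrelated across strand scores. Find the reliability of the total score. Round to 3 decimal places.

0.895

Var(A+M+D+N) = 4 + 2·[0.33 + 0.50 + 0.59 + 0.30 + 0.61 + 0.30] = 4 + 5.26 = 9.26.
With uncorrelated errors the cross-covariances are all true-score covariance, so they carry over unchanged; only the diagonal terms shrink to ρᵢσᵢ².
True-score variance = [0.95 + 0.83 + 0.61 + 0.64] + 5.26 = 3.03 + 5.26 = 8.29.
Reliability = 8.29 / 9.26 = 0.895.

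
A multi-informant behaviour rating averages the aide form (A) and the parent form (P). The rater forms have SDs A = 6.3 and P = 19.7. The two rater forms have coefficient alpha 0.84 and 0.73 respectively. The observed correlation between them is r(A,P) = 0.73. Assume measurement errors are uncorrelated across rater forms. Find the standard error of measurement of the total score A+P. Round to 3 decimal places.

Var(total) = 427.78 + 181.201 = 608.981.
True-score variance = 316.645 + 181.201 = 497.846, so reliability = 0.8175.
Error variance = 608.981 − 497.846 = 111.135; SEM = √111.135 = 10.542.

10.542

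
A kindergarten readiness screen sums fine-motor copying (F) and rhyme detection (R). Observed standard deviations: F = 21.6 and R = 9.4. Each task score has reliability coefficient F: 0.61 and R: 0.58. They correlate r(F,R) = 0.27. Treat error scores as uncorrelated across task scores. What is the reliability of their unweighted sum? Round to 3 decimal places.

Var(F+R) = 21.6² + 9.4² + 2·[21.6·9.4·0.27] = 554.92 + 109.642 = 664.562.
With uncorrelated errors the cross-covariances are all true-score covariance, so they carry over unchanged; only the diagonal terms shrink to ρᵢσᵢ².
True-score variance = [21.6²·0.61 + 9.4²·0.58] + 109.642 = 335.85 + 109.642 = 445.492.
Reliability = 445.492 / 664.562 = 0.670.

0.670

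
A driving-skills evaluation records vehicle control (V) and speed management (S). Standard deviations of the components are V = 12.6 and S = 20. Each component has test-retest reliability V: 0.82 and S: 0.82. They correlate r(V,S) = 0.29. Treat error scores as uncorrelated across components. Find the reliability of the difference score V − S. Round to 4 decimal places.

0.7562

Var(V−S) = 12.6² + 20² − 2·12.6·20·0.29 = 558.76 − 146.16 = 412.6.
Under uncorrelated errors the observed covariances equal the true-score covariances, so only the own-variance terms attenuate.
True-score variance = [12.6²·0.82 + 20²·0.82] − 146.16 = 458.183 − 146.16 = 312.023.
Reliability = 312.023 / 412.6 = 0.7562.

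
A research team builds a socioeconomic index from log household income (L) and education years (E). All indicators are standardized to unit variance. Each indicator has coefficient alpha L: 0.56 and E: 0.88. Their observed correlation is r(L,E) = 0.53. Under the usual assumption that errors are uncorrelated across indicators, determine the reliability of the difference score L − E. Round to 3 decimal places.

0.404

Var(L−E) = 1 + 1 − 2·0.53 = 2 − 1.06 = 0.94.
With uncorrelated errors the cross-covariances are all true-score covariance, so they carry over unchanged; only the diagonal terms shrink to ρᵢσᵢ².
True-score variance = [0.56 + 0.88] − 1.06 = 1.44 − 1.06 = 0.38.
Reliability = 0.38 / 0.94 = 0.404.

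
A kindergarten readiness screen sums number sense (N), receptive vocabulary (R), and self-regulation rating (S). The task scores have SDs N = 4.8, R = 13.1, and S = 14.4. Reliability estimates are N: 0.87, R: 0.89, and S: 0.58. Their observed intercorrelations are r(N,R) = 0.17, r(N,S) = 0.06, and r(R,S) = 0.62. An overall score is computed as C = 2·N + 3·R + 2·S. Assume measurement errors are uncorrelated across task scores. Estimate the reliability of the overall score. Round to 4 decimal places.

0.8685

Var(C) = 2²·4.8² + 3²·13.1² + 2²·14.4² + 2·[6·4.8·13.1·0.17 + 4·4.8·14.4·0.06 + 6·13.1·14.4·0.62] = 2466.09 + 1564.93 = 4031.02.
Under uncorrelated errors the observed covariances equal the true-score covariances, so only the own-variance terms attenuate.
True-score variance = [2²·4.8²·0.87 + 3²·13.1²·0.89 + 2²·14.4²·0.58] + 1564.93 = 1935.85 + 1564.93 = 3500.78.
Reliability = 3500.78 / 4031.02 = 0.8685.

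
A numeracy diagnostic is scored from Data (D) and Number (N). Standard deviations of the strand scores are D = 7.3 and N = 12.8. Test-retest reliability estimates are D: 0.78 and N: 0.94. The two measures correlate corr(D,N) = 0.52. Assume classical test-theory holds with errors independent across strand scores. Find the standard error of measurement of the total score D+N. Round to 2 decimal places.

4.64

Var(total) = 217.13 + 97.1776 = 314.308.
True-score variance = 195.576 + 97.1776 = 292.753, so reliability = 0.9314.
Error variance = 314.308 − 292.753 = 21.5542; SEM = √21.5542 = 4.64.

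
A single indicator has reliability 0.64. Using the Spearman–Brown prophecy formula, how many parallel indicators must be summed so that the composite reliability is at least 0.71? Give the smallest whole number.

k ≥ ρ*(1−ρ₁)/(ρ₁(1−ρ*)) = 0.71·0.36 / (0.64·0.29) = 1.377.
Smallest integer k = 2.

2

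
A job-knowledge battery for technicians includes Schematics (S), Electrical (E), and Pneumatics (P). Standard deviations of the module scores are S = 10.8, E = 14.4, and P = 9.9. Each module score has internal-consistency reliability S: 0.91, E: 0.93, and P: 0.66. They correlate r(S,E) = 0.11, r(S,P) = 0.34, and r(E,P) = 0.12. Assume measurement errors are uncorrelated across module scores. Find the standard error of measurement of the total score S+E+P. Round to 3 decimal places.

7.638

Var(total) = 422.01 + 141.134 = 563.144.
True-score variance = 363.674 + 141.134 = 504.808, so reliability = 0.8964.
Error variance = 563.144 − 504.808 = 58.3362; SEM = √58.3362 = 7.638.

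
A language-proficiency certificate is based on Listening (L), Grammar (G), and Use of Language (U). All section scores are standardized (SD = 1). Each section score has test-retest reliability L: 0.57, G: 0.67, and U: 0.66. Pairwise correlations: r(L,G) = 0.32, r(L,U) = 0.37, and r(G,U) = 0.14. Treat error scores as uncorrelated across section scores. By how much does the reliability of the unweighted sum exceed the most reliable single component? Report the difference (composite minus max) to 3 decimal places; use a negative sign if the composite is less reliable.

Var(sum) = 3 + 1.66 = 4.66; true-score variance = 1.9 + 1.66 = 3.56; composite reliability = 0.7639.
Max component reliability = 0.6700.
Difference = 0.7639 − 0.6700 = 0.094.

0.094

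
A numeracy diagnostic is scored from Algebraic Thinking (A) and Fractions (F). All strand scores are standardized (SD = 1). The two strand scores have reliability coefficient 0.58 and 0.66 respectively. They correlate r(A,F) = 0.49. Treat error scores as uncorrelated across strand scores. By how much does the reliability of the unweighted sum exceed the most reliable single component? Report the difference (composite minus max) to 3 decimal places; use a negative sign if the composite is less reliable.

Var(sum) = 2 + 0.98 = 2.98; true-score variance = 1.24 + 0.98 = 2.22; composite reliability = 0.7450.
Max component reliability = 0.6600.
Difference = 0.7450 − 0.6600 = 0.085.

0.085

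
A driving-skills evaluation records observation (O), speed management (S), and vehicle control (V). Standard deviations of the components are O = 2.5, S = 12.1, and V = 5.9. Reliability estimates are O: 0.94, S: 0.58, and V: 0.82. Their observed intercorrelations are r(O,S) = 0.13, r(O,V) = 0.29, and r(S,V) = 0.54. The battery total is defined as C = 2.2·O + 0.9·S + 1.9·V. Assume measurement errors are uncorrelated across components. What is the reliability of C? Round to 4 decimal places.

Var(C) = 2.2²·2.5² + 0.9²·12.1² + 1.9²·5.9² + 2·[1.98·2.5·12.1·0.13 + 4.18·2.5·5.9·0.29 + 1.71·12.1·5.9·0.54] = 274.506 + 183.176 = 457.682.
Because errors are independent across components, Cov(Tᵢ,Tⱼ) = Cov(Xᵢ,Xⱼ); the off-diagonal part of the true-score variance is the same as above.
True-score variance = [2.2²·2.5²·0.94 + 0.9²·12.1²·0.58 + 1.9²·5.9²·0.82] + 183.176 = 200.263 + 183.176 = 383.439.
Reliability = 383.439 / 457.682 = 0.8378.

0.8378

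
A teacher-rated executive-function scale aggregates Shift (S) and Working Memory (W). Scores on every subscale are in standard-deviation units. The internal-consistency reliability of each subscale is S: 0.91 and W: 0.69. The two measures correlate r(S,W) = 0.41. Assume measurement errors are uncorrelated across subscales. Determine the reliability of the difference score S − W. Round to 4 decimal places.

0.6610

Var(S−W) = 1 + 1 − 2·0.41 = 2 − 0.82 = 1.18.
Under uncorrelated errors the observed covariances equal the true-score covariances, so only the own-variance terms attenuate.
True-score variance = [0.91 + 0.69] − 0.82 = 1.6 − 0.82 = 0.78.
Reliability = 0.78 / 1.18 = 0.6610.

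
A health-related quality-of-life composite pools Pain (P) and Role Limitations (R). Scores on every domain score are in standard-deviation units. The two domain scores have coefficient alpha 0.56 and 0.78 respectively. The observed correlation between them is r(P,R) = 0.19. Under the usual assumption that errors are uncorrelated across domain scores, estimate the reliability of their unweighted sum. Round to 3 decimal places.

Var(P+R) = 2 + 2·[0.19] = 2 + 0.38 = 2.38.
Because errors are independent across components, Cov(Tᵢ,Tⱼ) = Cov(Xᵢ,Xⱼ); the off-diagonal part of the true-score variance is the same as above.
True-score variance = [0.56 + 0.78] + 0.38 = 1.34 + 0.38 = 1.72.
Reliability = 1.72 / 2.38 = 0.723.

0.723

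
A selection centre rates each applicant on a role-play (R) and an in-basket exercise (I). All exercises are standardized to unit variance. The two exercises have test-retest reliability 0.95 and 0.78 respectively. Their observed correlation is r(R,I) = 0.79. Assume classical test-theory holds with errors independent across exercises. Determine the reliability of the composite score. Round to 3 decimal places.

Var(R+I) = 2 + 2·[0.79] = 2 + 1.58 = 3.58.
With uncorrelated errors the cross-covariances are all true-score covariance, so they carry over unchanged; only the diagonal terms shrink to ρᵢσᵢ².
True-score variance = [0.95 + 0.78] + 1.58 = 1.73 + 1.58 = 3.31.
Reliability = 3.31 / 3.58 = 0.925.

0.925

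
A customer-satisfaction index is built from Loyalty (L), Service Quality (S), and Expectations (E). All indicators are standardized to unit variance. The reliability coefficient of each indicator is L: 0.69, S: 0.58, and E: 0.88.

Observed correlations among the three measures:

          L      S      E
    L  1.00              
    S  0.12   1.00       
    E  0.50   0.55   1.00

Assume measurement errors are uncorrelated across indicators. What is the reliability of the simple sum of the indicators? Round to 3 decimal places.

0.841

Var(L+S+E) = 3 + 2·[0.12 + 0.50 + 0.55] = 3 + 2.34 = 5.34.
With uncorrelated errors the cross-covariances are all true-score covariance, so they carry over unchanged; only the diagonal terms shrink to ρᵢσᵢ².
True-score variance = [0.69 + 0.58 + 0.88] + 2.34 = 2.15 + 2.34 = 4.49.
Reliability = 4.49 / 5.34 = 0.841.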